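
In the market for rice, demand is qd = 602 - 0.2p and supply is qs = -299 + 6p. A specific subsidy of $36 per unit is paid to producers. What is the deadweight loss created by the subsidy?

Deadweight loss = 3888/31

Pre-subsidy: 602 - 0.2p = -299 + 6p gives p* = 4505/31, q* = 17761/31.
With the subsidy, sellers receive ps = pb + 36 for each unit, where pb is the price buyers pay.
Supply in terms of pb becomes qs = -299 + 6(pb + 36) = -83 + 6pb. Setting this equal to demand: 602 - 0.2pb = -83 + 6pb, so pb = 3425/31.
Sellers receive ps = 3425/31 + 36 = 4541/31; q' = 602 − 0.2·(3425/31) = 17977/31.
The subsidy expands output by 17977/31 − 17761/31 = 216/31 past the efficient level; on those units the gap between marginal cost and willingness to pay runs from 0 up to 36.
DWL = ½ × 36 × 216/31 = 3888/31.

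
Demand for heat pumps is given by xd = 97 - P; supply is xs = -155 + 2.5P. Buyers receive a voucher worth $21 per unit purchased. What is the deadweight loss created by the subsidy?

Deadweight loss = $157.5

Pre-subsidy: 97 - P = -155 + 2.5P gives P* = 72, x* = 25.
With the rebate, buyers effectively pay Pb = Ps − 21, where Ps is the price sellers receive.
Demand in terms of Ps becomes xd = 97 − 1(Ps − 21) = 118 - Ps. Setting this equal to supply: 118 - Ps = -155 + 2.5Ps, so Ps = 78.
Buyers pay Pb = 78 − 21 = 57; x' = -155 + 2.5·78 = 40.
The subsidy expands output by 40 − 25 = 15 past the efficient level; on those units the gap between marginal cost and willingness to pay runs from 0 up to 21.
DWL = ½ × 21 × 15 = 157.5.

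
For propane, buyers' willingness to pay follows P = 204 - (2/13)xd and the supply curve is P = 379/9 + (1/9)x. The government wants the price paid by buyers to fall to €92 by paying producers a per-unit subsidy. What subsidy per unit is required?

Required subsidy s = €31 per unit

At a buyer price of 92, quantity demanded is 1326 − 6.5·92 = 728.
Sellers supply 728 only when they receive Ps = 379/9 + (1/9)·728 = 123.
s = Ps − Pb = 123 − 92 = 31.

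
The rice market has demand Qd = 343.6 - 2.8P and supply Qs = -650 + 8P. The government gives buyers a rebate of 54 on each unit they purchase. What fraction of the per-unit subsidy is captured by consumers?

Consumer share = 20/27

Pre-subsidy: 343.6 - 2.8P = -650 + 8P gives P* = 92, Q* = 86.
With the rebate, buyers effectively pay Pb = Ps − 54, where Ps is the price sellers receive.
Demand in terms of Ps becomes Qd = 343.6 − 2.8(Ps − 54) = 494.8 - 2.8Ps. Setting this equal to supply: 494.8 - 2.8Ps = -650 + 8Ps, so Ps = 106.
Buyers pay Pb = 106 − 54 = 52; Q' = -650 + 8·106 = 198.
Buyers' price falls by P* − Pb = 92 − 52 = 40; sellers' price rises by Ps − P* = 106 − 92 = 14.
So consumers capture 40/54 = 20/27 of each unit of subsidy.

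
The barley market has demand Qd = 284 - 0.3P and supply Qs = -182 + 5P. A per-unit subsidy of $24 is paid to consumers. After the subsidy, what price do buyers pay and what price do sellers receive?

Pre-subsidy: 284 - 0.3P = -182 + 5P gives P* = 4660/53, Q* = 13654/53.
With the rebate, buyers effectively pay Pb = Ps − 24, where Ps is the price sellers receive.
Demand in terms of Ps becomes Qd = 284 − 0.3(Ps − 24) = 291.2 - 0.3Ps. Setting this equal to supply: 291.2 - 0.3Ps = -182 + 5Ps, so Ps = 4732/53.
Buyers pay Pb = 4732/53 − 24 = 3460/53; Q' = -182 + 5·(4732/53) = 14014/53.

Buyers pay 3460/53; sellers receive 4732/53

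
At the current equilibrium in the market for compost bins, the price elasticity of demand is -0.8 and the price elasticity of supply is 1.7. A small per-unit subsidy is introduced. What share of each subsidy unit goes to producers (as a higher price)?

Producer share = 0.32

For a small subsidy around the equilibrium, the benefit split depends on the relative slopes, which at a point are proportional to the elasticities.
Buyer share = εs/(εs + |εd|) = 1.7/(1.7 + 0.8) = 0.68; seller share = |εd|/(εs + |εd|) = 0.32.
So producers capture 0.32 of the subsidy.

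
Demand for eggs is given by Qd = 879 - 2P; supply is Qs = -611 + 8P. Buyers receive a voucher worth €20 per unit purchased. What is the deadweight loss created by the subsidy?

Pre-subsidy: 879 - 2P = -611 + 8P gives P* = 149, Q* = 581.
With the rebate, buyers effectively pay Pb = Ps − 20, where Ps is the price sellers receive.
Demand in terms of Ps becomes Qd = 879 − 2(Ps − 20) = 919 - 2Ps. Setting this equal to supply: 919 - 2Ps = -611 + 8Ps, so Ps = 153.
Buyers pay Pb = 153 − 20 = 133; Q' = -611 + 8·153 = 613.
The subsidy expands output by 613 − 581 = 32 past the efficient level; on those units the gap between marginal cost and willingness to pay runs from 0 up to 20.
DWL = ½ × 20 × 32 = 320.

Deadweight loss = €320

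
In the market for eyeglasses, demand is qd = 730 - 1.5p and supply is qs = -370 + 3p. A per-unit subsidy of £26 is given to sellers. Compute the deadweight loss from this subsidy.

Pre-subsidy: 730 - 1.5p = -370 + 3p gives p* = 2200/9, q* = 1090/3.
With the subsidy, sellers receive ps = pb + 26 for each unit, where pb is the price buyers pay.
Supply in terms of pb becomes qs = -370 + 3(pb + 26) = -292 + 3pb. Setting this equal to demand: 730 - 1.5pb = -292 + 3pb, so pb = 2044/9.
Sellers receive ps = 2044/9 + 26 = 2278/9; q' = 730 − 1.5·(2044/9) = 1168/3.
The subsidy expands output by 1168/3 − 1090/3 = 26 past the efficient level; on those units the gap between marginal cost and willingness to pay runs from 0 up to 26.
DWL = ½ × 26 × 26 = 338.

Deadweight loss = £338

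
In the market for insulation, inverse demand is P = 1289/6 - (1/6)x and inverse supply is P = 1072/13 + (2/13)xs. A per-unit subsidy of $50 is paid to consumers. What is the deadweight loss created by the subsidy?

Pre-subsidy: 1289/6 - (1/6)x = 1072/13 + (2/13)x gives x* = 413 and P* = 146.
With the rebate, buyers effectively pay Pb = Ps − 50, where Ps is the price sellers receive.
On the curves, Pb = 1289/6 - (1/6)x and Ps = 1072/13 + (2/13)x; the wedge Ps − Pb = 50 gives 1072/13 + (2/13)x − (1289/6 - (1/6)x) = 50, so x' = 569.
Then Pb = 1289/6 − (1/6)·569 = 120 and Ps = 1072/13 + (2/13)·569 = 170.
The subsidy expands output by 569 − 413 = 156 past the efficient level; on those units the gap between marginal cost and willingness to pay runs from 0 up to 50.
DWL = ½ × 50 × 156 = 3900.

Deadweight loss = $3900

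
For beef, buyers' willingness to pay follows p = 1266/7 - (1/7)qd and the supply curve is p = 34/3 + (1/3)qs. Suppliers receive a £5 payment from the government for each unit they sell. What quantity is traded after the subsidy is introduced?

q' = 366.5

Pre-subsidy: 1266/7 - (1/7)q = 34/3 + (1/3)q gives q* = 356 and p* = 130.
With the subsidy, sellers receive ps = pb + 5 for each unit, where pb is the price buyers pay.
On the curves, pb = 1266/7 - (1/7)q and ps = 34/3 + (1/3)q; the wedge ps − pb = 5 gives 34/3 + (1/3)q − (1266/7 - (1/7)q) = 5, so q' = 366.5.
Then pb = 1266/7 − (1/7)·366.5 = 128.5 and ps = 34/3 + (1/3)·366.5 = 133.5.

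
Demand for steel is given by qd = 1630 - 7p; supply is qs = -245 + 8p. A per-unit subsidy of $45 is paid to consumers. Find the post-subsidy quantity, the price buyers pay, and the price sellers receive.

q' = 923; buyers pay $101; sellers receive $146

Pre-subsidy: 1630 - 7p = -245 + 8p gives p* = 125, q* = 755.
With the rebate, buyers effectively pay pb = ps − 45, where ps is the price sellers receive.
Demand in terms of ps becomes qd = 1630 − 7(ps − 45) = 1945 - 7ps. Setting this equal to supply: 1945 - 7ps = -245 + 8ps, so ps = 146.
Buyers pay pb = 146 − 45 = 101; q' = -245 + 8·146 = 923.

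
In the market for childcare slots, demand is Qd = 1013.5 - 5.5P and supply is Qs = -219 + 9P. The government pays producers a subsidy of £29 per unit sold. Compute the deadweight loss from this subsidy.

Pre-subsidy: 1013.5 - 5.5P = -219 + 9P gives P* = 85, Q* = 546.
With the subsidy, sellers receive Ps = Pb + 29 for each unit, where Pb is the price buyers pay.
Supply in terms of Pb becomes Qs = -219 + 9(Pb + 29) = 42 + 9Pb. Setting this equal to demand: 1013.5 - 5.5Pb = 42 + 9Pb, so Pb = 67.
Sellers receive Ps = 67 + 29 = 96; Q' = 1013.5 − 5.5·67 = 645.
The subsidy expands output by 645 − 546 = 99 past the efficient level; on those units the gap between marginal cost and willingness to pay runs from 0 up to 29.
DWL = ½ × 29 × 99 = 1435.5.

Deadweight loss = £1435.5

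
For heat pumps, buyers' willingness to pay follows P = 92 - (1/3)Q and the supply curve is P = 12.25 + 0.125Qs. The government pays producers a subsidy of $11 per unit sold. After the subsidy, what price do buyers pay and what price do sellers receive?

Buyers pay $26; sellers receive $37

Pre-subsidy: 92 - (1/3)Q = 12.25 + 0.125Q gives Q* = 174 and P* = 34.
With the subsidy, sellers receive Ps = Pb + 11 for each unit, where Pb is the price buyers pay.
On the curves, Pb = 92 - (1/3)Q and Ps = 12.25 + 0.125Q; the wedge Ps − Pb = 11 gives 12.25 + 0.125Q − (92 - (1/3)Q) = 11, so Q' = 198.
Then Pb = 92 − (1/3)·198 = 26 and Ps = 12.25 + 0.125·198 = 37.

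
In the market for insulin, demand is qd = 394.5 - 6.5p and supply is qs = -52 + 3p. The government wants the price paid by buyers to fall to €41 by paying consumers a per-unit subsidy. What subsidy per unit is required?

Required subsidy s = €19 per unit

At a buyer price of 41, quantity demanded is 394.5 − 6.5·41 = 128.
Sellers supply 128 only when they receive ps with -52 + 3·ps = 128, i.e. ps = 60.
s = ps − pb = 60 − 41 = 19.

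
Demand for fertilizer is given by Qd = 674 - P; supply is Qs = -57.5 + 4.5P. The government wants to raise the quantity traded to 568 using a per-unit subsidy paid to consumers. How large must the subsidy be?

Required subsidy s = 33 per unit

At Q = 568, invert demand for the buyer price: Pb = (674 − 568)/1 = 106; invert supply for the seller price: Ps = (568 − (-57.5))/4.5 = 139.
The subsidy must fill the gap: s = Ps − Pb = 139 − 106 = 33.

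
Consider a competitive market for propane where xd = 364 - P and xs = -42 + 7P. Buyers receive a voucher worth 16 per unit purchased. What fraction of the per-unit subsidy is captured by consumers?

Consumer share = 0.875

Pre-subsidy: 364 - P = -42 + 7P gives P* = 50.75, x* = 313.25.
With the rebate, buyers effectively pay Pb = Ps − 16, where Ps is the price sellers receive.
Demand in terms of Ps becomes xd = 364 − 1(Ps − 16) = 380 - Ps. Setting this equal to supply: 380 - Ps = -42 + 7Ps, so Ps = 52.75.
Buyers pay Pb = 52.75 − 16 = 36.75; x' = -42 + 7·52.75 = 327.25.
Buyers' price falls by P* − Pb = 50.75 − 36.75 = 14; sellers' price rises by Ps − P* = 52.75 − 50.75 = 2.
So consumers capture 14/16 = 0.875 of each unit of subsidy.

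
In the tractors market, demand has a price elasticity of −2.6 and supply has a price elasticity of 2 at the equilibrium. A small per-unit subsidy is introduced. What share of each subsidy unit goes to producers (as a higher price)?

Producer share = 13/23

For a small subsidy around the equilibrium, the benefit split depends on the relative slopes, which at a point are proportional to the elasticities.
Buyer share = εs/(εs + |εd|) = 2/(2 + 2.6) = 10/23; seller share = |εd|/(εs + |εd|) = 13/23.
So producers capture 13/23 of the subsidy.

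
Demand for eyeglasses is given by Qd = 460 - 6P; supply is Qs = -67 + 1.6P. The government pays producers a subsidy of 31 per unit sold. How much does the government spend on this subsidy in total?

Government cost = 48949/19

Pre-subsidy: 460 - 6P = -67 + 1.6P gives P* = 2635/38, Q* = 835/19.
With the subsidy, sellers receive Ps = Pb + 31 for each unit, where Pb is the price buyers pay.
Supply in terms of Pb becomes Qs = -67 + 1.6(Pb + 31) = -17.4 + 1.6Pb. Setting this equal to demand: 460 - 6Pb = -17.4 + 1.6Pb, so Pb = 2387/38.
Sellers receive Ps = 2387/38 + 31 = 3565/38; Q' = 460 − 6·(2387/38) = 1579/19.
Government outlay = subsidy × quantity = 31 × 1579/19 = 48949/19.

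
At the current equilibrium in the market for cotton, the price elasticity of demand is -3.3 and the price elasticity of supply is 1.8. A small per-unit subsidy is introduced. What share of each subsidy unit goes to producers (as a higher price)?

For a small subsidy around the equilibrium, the benefit split depends on the relative slopes, which at a point are proportional to the elasticities.
Buyer share = εs/(εs + |εd|) = 1.8/(1.8 + 3.3) = 6/17; seller share = |εd|/(εs + |εd|) = 11/17.
So producers capture 11/17 of the subsidy.

Producer share = 11/17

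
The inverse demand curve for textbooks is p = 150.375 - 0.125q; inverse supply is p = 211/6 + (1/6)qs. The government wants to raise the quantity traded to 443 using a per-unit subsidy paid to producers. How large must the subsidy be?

At q = 443, from the demand curve buyers pay pb = 150.375 − 0.125·443 = 95; from the supply curve sellers need ps = 211/6 + (1/6)·443 = 109.
The subsidy must fill the gap: s = ps − pb = 109 − 95 = 14.

Required subsidy s = 14 per unit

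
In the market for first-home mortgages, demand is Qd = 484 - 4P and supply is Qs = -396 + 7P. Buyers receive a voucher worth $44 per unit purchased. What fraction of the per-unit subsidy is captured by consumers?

Pre-subsidy: 484 - 4P = -396 + 7P gives P* = 80, Q* = 164.
With the rebate, buyers effectively pay Pb = Ps − 44, where Ps is the price sellers receive.
Demand in terms of Ps becomes Qd = 484 − 4(Ps − 44) = 660 - 4Ps. Setting this equal to supply: 660 - 4Ps = -396 + 7Ps, so Ps = 96.
Buyers pay Pb = 96 − 44 = 52; Q' = -396 + 7·96 = 276.
Buyers' price falls by P* − Pb = 80 − 52 = 28; sellers' price rises by Ps − P* = 96 − 80 = 16.
So consumers capture 28/44 = 7/11 of each unit of subsidy.

Consumer share = 7/11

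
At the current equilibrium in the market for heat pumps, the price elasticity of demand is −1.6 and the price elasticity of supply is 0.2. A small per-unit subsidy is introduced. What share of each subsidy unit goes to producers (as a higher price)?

Producer share = 8/9

For a small subsidy around the equilibrium, the benefit split depends on the relative slopes, which at a point are proportional to the elasticities.
Buyer share = εs/(εs + |εd|) = 0.2/(0.2 + 1.6) = 1/9; seller share = |εd|/(εs + |εd|) = 8/9.
So producers capture 8/9 of the subsidy.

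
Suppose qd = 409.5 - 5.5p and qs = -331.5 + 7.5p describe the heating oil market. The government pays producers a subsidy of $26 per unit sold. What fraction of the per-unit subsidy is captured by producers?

Producer share = 11/26

Pre-subsidy: 409.5 - 5.5p = -331.5 + 7.5p gives p* = 57, q* = 96.
With the subsidy, sellers receive ps = pb + 26 for each unit, where pb is the price buyers pay.
Supply in terms of pb becomes qs = -331.5 + 7.5(pb + 26) = -136.5 + 7.5pb. Setting this equal to demand: 409.5 - 5.5pb = -136.5 + 7.5pb, so pb = 42.
Sellers receive ps = 42 + 26 = 68; q' = 409.5 − 5.5·42 = 178.5.
Buyers' price falls by p* − pb = 57 − 42 = 15; sellers' price rises by ps − p* = 68 − 57 = 11.
So producers capture 11/26 = 11/26 of each unit of subsidy.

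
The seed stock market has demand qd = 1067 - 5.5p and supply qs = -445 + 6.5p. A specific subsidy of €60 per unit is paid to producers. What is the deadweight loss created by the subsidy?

Deadweight loss = €5362.5

Pre-subsidy: 1067 - 5.5p = -445 + 6.5p gives p* = 126, q* = 374.
With the subsidy, sellers receive ps = pb + 60 for each unit, where pb is the price buyers pay.
Supply in terms of pb becomes qs = -445 + 6.5(pb + 60) = -55 + 6.5pb. Setting this equal to demand: 1067 - 5.5pb = -55 + 6.5pb, so pb = 93.5.
Sellers receive ps = 93.5 + 60 = 153.5; q' = 1067 − 5.5·93.5 = 552.75.
The subsidy expands output by 552.75 − 374 = 178.75 past the efficient level; on those units the gap between marginal cost and willingness to pay runs from 0 up to 60.
DWL = ½ × 60 × 178.75 = 5362.5.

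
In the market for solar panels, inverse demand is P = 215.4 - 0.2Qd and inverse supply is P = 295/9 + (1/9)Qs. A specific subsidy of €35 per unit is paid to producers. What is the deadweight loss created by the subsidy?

Pre-subsidy: 215.4 - 0.2Q = 295/9 + (1/9)Q gives Q* = 587 and P* = 98.
With the subsidy, sellers receive Ps = Pb + 35 for each unit, where Pb is the price buyers pay.
On the curves, Pb = 215.4 - 0.2Q and Ps = 295/9 + (1/9)Q; the wedge Ps − Pb = 35 gives 295/9 + (1/9)Q − (215.4 - 0.2Q) = 35, so Q' = 699.5.
Then Pb = 215.4 − 0.2·699.5 = 75.5 and Ps = 295/9 + (1/9)·699.5 = 110.5.
The subsidy expands output by 699.5 − 587 = 112.5 past the efficient level; on those units the gap between marginal cost and willingness to pay runs from 0 up to 35.
DWL = ½ × 35 × 112.5 = 1968.75.

Deadweight loss = €1968.75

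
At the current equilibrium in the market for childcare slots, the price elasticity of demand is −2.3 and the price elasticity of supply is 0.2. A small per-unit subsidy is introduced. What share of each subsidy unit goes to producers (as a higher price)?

For a small subsidy around the equilibrium, the benefit split depends on the relative slopes, which at a point are proportional to the elasticities.
Buyer share = εs/(εs + |εd|) = 0.2/(0.2 + 2.3) = 0.08; seller share = |εd|/(εs + |εd|) = 0.92.
So producers capture 0.92 of the subsidy.

Producer share = 0.92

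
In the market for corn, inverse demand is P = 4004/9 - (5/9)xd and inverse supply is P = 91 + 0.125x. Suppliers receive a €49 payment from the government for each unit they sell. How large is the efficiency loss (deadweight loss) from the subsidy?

Deadweight loss = €1764

Pre-subsidy: 4004/9 - (5/9)x = 91 + 0.125x gives x* = 520 and P* = 156.
With the subsidy, sellers receive Ps = Pb + 49 for each unit, where Pb is the price buyers pay.
On the curves, Pb = 4004/9 - (5/9)x and Ps = 91 + 0.125x; the wedge Ps − Pb = 49 gives 91 + 0.125x − (4004/9 - (5/9)x) = 49, so x' = 592.
Then Pb = 4004/9 − (5/9)·592 = 116 and Ps = 91 + 0.125·592 = 165.
The subsidy expands output by 592 − 520 = 72 past the efficient level; on those units the gap between marginal cost and willingness to pay runs from 0 up to 49.
DWL = ½ × 49 × 72 = 1764.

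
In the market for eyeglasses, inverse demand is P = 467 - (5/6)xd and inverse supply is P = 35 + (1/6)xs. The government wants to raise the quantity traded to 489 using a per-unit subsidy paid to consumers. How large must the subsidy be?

Required subsidy s = 57 per unit

At x = 489, from the demand curve buyers pay Pb = 467 − (5/6)·489 = 59.5; from the supply curve sellers need Ps = 35 + (1/6)·489 = 116.5.
The subsidy must fill the gap: s = Ps − Pb = 116.5 − 59.5 = 57.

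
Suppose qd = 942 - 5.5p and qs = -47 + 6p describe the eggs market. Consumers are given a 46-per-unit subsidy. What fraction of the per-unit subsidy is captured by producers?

Producer share = 11/23

Pre-subsidy: 942 - 5.5p = -47 + 6p gives p* = 86, q* = 469.
With the rebate, buyers effectively pay pb = ps − 46, where ps is the price sellers receive.
Demand in terms of ps becomes qd = 942 − 5.5(ps − 46) = 1195 - 5.5ps. Setting this equal to supply: 1195 - 5.5ps = -47 + 6ps, so ps = 108.
Buyers pay pb = 108 − 46 = 62; q' = -47 + 6·108 = 601.
Buyers' price falls by p* − pb = 86 − 62 = 24; sellers' price rises by ps − p* = 108 − 86 = 22.
So producers capture 22/46 = 11/23 of each unit of subsidy.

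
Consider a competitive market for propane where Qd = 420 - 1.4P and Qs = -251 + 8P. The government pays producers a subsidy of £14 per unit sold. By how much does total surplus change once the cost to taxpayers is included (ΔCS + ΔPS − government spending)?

Net change in total surplus = -5488/47

Pre-subsidy: 420 - 1.4P = -251 + 8P gives P* = 3355/47, Q* = 15043/47.
With the subsidy, sellers receive Ps = Pb + 14 for each unit, where Pb is the price buyers pay.
Supply in terms of Pb becomes Qs = -251 + 8(Pb + 14) = -139 + 8Pb. Setting this equal to demand: 420 - 1.4Pb = -139 + 8Pb, so Pb = 2795/47.
Sellers receive Ps = 2795/47 + 14 = 3453/47; Q' = 420 − 1.4·(2795/47) = 15827/47.
ΔCS = ½(15043/47 + 15827/47)(3355/47 − 2795/47) = 8643600/2209; ΔPS = ½(15043/47 + 15827/47)(3453/47 − 3355/47) = 1512630/2209.
Government spending = 14 × 15827/47 = 221578/47.
Net change = 8643600/2209 + 1512630/2209 − 221578/47 = -5488/47. The loss equals the DWL triangle ½·14·784/47.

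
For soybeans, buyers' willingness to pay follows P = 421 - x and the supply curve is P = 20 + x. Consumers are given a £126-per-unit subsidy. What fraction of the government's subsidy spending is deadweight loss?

DWL / government spending = 63/527

Pre-subsidy: 421 - x = 20 + x gives x* = 200.5 and P* = 220.5.
With the rebate, buyers effectively pay Pb = Ps − 126, where Ps is the price sellers receive.
On the curves, Pb = 421 - x and Ps = 20 + x; the wedge Ps − Pb = 126 gives 20 + x − (421 - x) = 126, so x' = 263.5.
Then Pb = 421 − 1·263.5 = 157.5 and Ps = 20 + 1·263.5 = 283.5.
ΔCS = ½(200.5 + 263.5)(220.5 − 157.5) = 14616; ΔPS = ½(200.5 + 263.5)(283.5 − 220.5) = 14616.
Government spending = 126 × 263.5 = 33201.
DWL = ½ × 126 × (263.5 − 200.5) = 3969; fraction = 3969 / 33201 = 63/527.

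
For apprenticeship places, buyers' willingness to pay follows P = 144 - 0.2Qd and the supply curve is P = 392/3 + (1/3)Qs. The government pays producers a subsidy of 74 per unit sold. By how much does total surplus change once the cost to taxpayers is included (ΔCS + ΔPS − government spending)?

Pre-subsidy: 144 - 0.2Q = 392/3 + (1/3)Q gives Q* = 25 and P* = 139.
With the subsidy, sellers receive Ps = Pb + 74 for each unit, where Pb is the price buyers pay.
On the curves, Pb = 144 - 0.2Q and Ps = 392/3 + (1/3)Q; the wedge Ps − Pb = 74 gives 392/3 + (1/3)Q − (144 - 0.2Q) = 74, so Q' = 163.75.
Then Pb = 144 − 0.2·163.75 = 111.25 and Ps = 392/3 + (1/3)·163.75 = 185.25.
ΔCS = ½(25 + 163.75)(139 − 111.25) = 2618.90625; ΔPS = ½(25 + 163.75)(185.25 − 139) = 4364.84375.
Government spending = 74 × 163.75 = 12117.5.
Net change = 2618.90625 + 4364.84375 − 12117.5 = -5133.75. The loss equals the DWL triangle ½·74·138.75.

Net change in total surplus = -5133.75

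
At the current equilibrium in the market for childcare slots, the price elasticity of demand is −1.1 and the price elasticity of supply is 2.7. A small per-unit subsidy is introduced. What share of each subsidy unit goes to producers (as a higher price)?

Producer share = 11/38

For a small subsidy around the equilibrium, the benefit split depends on the relative slopes, which at a point are proportional to the elasticities.
Buyer share = εs/(εs + |εd|) = 2.7/(2.7 + 1.1) = 27/38; seller share = |εd|/(εs + |εd|) = 11/38.
So producers capture 11/38 of the subsidy.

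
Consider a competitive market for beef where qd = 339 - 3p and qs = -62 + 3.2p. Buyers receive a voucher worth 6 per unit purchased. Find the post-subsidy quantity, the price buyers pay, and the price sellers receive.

Pre-subsidy: 339 - 3p = -62 + 3.2p gives p* = 2005/31, q* = 4494/31.
With the rebate, buyers effectively pay pb = ps − 6, where ps is the price sellers receive.
Demand in terms of ps becomes qd = 339 − 3(ps − 6) = 357 - 3ps. Setting this equal to supply: 357 - 3ps = -62 + 3.2ps, so ps = 2095/31.
Buyers pay pb = 2095/31 − 6 = 1909/31; q' = -62 + 3.2·(2095/31) = 4782/31.

q' = 4782/31; buyers pay 1909/31; sellers receive 2095/31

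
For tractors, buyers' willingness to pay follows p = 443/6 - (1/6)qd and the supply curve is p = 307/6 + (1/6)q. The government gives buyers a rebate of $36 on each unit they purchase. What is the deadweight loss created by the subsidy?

Deadweight loss = $1944

Pre-subsidy: 443/6 - (1/6)q = 307/6 + (1/6)q gives q* = 68 and p* = 62.5.
With the rebate, buyers effectively pay pb = ps − 36, where ps is the price sellers receive.
On the curves, pb = 443/6 - (1/6)q and ps = 307/6 + (1/6)q; the wedge ps − pb = 36 gives 307/6 + (1/6)q − (443/6 - (1/6)q) = 36, so q' = 176.
Then pb = 443/6 − (1/6)·176 = 44.5 and ps = 307/6 + (1/6)·176 = 80.5.
The subsidy expands output by 176 − 68 = 108 past the efficient level; on those units the gap between marginal cost and willingness to pay runs from 0 up to 36.
DWL = ½ × 36 × 108 = 1944.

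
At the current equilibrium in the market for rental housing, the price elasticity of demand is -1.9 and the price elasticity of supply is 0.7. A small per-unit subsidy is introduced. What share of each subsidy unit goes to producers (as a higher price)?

Producer share = 19/26

For a small subsidy around the equilibrium, the benefit split depends on the relative slopes, which at a point are proportional to the elasticities.
Buyer share = εs/(εs + |εd|) = 0.7/(0.7 + 1.9) = 7/26; seller share = |εd|/(εs + |εd|) = 19/26.
So producers capture 19/26 of the subsidy.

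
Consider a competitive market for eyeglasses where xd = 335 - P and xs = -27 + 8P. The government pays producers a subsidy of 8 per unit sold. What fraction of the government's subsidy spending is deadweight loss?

Pre-subsidy: 335 - P = -27 + 8P gives P* = 362/9, x* = 2653/9.
With the subsidy, sellers receive Ps = Pb + 8 for each unit, where Pb is the price buyers pay.
Supply in terms of Pb becomes xs = -27 + 8(Pb + 8) = 37 + 8Pb. Setting this equal to demand: 335 - Pb = 37 + 8Pb, so Pb = 298/9.
Sellers receive Ps = 298/9 + 8 = 370/9; x' = 335 − 1·(298/9) = 2717/9.
ΔCS = ½(2653/9 + 2717/9)(362/9 − 298/9) = 57280/27; ΔPS = ½(2653/9 + 2717/9)(370/9 − 362/9) = 7160/27.
Government spending = 8 × 2717/9 = 21736/9.
DWL = ½ × 8 × (2717/9 − 2653/9) = 256/9; fraction = (256/9) / (21736/9) = 32/2717.

DWL / government spending = 32/2717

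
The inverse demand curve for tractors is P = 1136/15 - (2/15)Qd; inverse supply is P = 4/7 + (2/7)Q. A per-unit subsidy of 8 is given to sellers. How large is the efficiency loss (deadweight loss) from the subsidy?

Deadweight loss = 840/11

Pre-subsidy: 1136/15 - (2/15)Q = 4/7 + (2/7)Q gives Q* = 1973/11 and P* = 570/11.
With the subsidy, sellers receive Ps = Pb + 8 for each unit, where Pb is the price buyers pay.
On the curves, Pb = 1136/15 - (2/15)Q and Ps = 4/7 + (2/7)Q; the wedge Ps − Pb = 8 gives 4/7 + (2/7)Q − (1136/15 - (2/15)Q) = 8, so Q' = 2183/11.
Then Pb = 1136/15 − (2/15)·(2183/11) = 542/11 and Ps = 4/7 + (2/7)·(2183/11) = 630/11.
The subsidy expands output by 2183/11 − 1973/11 = 210/11 past the efficient level; on those units the gap between marginal cost and willingness to pay runs from 0 up to 8.
DWL = ½ × 8 × 210/11 = 840/11.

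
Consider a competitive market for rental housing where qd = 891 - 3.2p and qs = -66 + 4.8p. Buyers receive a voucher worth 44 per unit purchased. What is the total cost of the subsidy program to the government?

Pre-subsidy: 891 - 3.2p = -66 + 4.8p gives p* = 119.625, q* = 508.2.
With the rebate, buyers effectively pay pb = ps − 44, where ps is the price sellers receive.
Demand in terms of ps becomes qd = 891 − 3.2(ps − 44) = 1031.8 - 3.2ps. Setting this equal to supply: 1031.8 - 3.2ps = -66 + 4.8ps, so ps = 137.225.
Buyers pay pb = 137.225 − 44 = 93.225; q' = -66 + 4.8·137.225 = 592.68.
Government outlay = subsidy × quantity = 44 × 592.68 = 26077.92.

Government cost = 26077.92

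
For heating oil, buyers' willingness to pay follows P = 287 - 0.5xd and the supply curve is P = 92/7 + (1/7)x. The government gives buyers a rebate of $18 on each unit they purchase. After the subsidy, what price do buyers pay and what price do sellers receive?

Buyers pay $60; sellers receive $78

Pre-subsidy: 287 - 0.5x = 92/7 + (1/7)x gives x* = 426 and P* = 74.
With the rebate, buyers effectively pay Pb = Ps − 18, where Ps is the price sellers receive.
On the curves, Pb = 287 - 0.5x and Ps = 92/7 + (1/7)x; the wedge Ps − Pb = 18 gives 92/7 + (1/7)x − (287 - 0.5x) = 18, so x' = 454.
Then Pb = 287 − 0.5·454 = 60 and Ps = 92/7 + (1/7)·454 = 78.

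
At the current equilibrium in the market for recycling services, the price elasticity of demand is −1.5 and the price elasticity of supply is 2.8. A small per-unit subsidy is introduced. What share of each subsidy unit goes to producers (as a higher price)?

Producer share = 15/43

For a small subsidy around the equilibrium, the benefit split depends on the relative slopes, which at a point are proportional to the elasticities.
Buyer share = εs/(εs + |εd|) = 2.8/(2.8 + 1.5) = 28/43; seller share = |εd|/(εs + |εd|) = 15/43.
So producers capture 15/43 of the subsidy.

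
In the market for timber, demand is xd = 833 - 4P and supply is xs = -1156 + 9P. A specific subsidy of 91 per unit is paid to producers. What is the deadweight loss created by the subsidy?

Deadweight loss = 11466

Pre-subsidy: 833 - 4P = -1156 + 9P gives P* = 153, x* = 221.
With the subsidy, sellers receive Ps = Pb + 91 for each unit, where Pb is the price buyers pay.
Supply in terms of Pb becomes xs = -1156 + 9(Pb + 91) = -337 + 9Pb. Setting this equal to demand: 833 - 4Pb = -337 + 9Pb, so Pb = 90.
Sellers receive Ps = 90 + 91 = 181; x' = 833 − 4·90 = 473.
The subsidy expands output by 473 − 221 = 252 past the efficient level; on those units the gap between marginal cost and willingness to pay runs from 0 up to 91.
DWL = ½ × 91 × 252 = 11466.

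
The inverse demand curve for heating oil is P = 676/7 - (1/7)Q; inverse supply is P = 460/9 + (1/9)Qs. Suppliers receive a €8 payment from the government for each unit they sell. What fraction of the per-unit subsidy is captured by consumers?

Pre-subsidy: 676/7 - (1/7)Q = 460/9 + (1/9)Q gives Q* = 179 and P* = 71.
With the subsidy, sellers receive Ps = Pb + 8 for each unit, where Pb is the price buyers pay.
On the curves, Pb = 676/7 - (1/7)Q and Ps = 460/9 + (1/9)Q; the wedge Ps − Pb = 8 gives 460/9 + (1/9)Q − (676/7 - (1/7)Q) = 8, so Q' = 210.5.
Then Pb = 676/7 − (1/7)·210.5 = 66.5 and Ps = 460/9 + (1/9)·210.5 = 74.5.
Buyers' price falls by P* − Pb = 71 − 66.5 = 4.5; sellers' price rises by Ps − P* = 74.5 − 71 = 3.5.
So consumers capture 4.5/8 = 0.5625 of each unit of subsidy.

Consumer share = 0.5625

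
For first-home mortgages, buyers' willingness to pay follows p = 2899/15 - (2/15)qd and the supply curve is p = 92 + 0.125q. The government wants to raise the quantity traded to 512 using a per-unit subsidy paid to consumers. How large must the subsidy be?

At q = 512, from the demand curve buyers pay pb = 2899/15 − (2/15)·512 = 125; from the supply curve sellers need ps = 92 + 0.125·512 = 156.
The subsidy must fill the gap: s = ps − pb = 156 − 125 = 31.

Required subsidy s = 31 per unit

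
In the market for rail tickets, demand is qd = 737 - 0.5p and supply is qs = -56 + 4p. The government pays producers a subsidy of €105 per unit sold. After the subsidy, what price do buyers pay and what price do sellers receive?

Buyers pay 746/9; sellers receive 1691/9

Pre-subsidy: 737 - 0.5p = -56 + 4p gives p* = 1586/9, q* = 5840/9.
With the subsidy, sellers receive ps = pb + 105 for each unit, where pb is the price buyers pay.
Supply in terms of pb becomes qs = -56 + 4(pb + 105) = 364 + 4pb. Setting this equal to demand: 737 - 0.5pb = 364 + 4pb, so pb = 746/9.
Sellers receive ps = 746/9 + 105 = 1691/9; q' = 737 − 0.5·(746/9) = 6260/9.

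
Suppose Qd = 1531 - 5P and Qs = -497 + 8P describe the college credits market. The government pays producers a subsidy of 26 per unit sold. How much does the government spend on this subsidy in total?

Pre-subsidy: 1531 - 5P = -497 + 8P gives P* = 156, Q* = 751.
With the subsidy, sellers receive Ps = Pb + 26 for each unit, where Pb is the price buyers pay.
Supply in terms of Pb becomes Qs = -497 + 8(Pb + 26) = -289 + 8Pb. Setting this equal to demand: 1531 - 5Pb = -289 + 8Pb, so Pb = 140.
Sellers receive Ps = 140 + 26 = 166; Q' = 1531 − 5·140 = 831.
Government outlay = subsidy × quantity = 26 × 831 = 21606.

Government cost = 21606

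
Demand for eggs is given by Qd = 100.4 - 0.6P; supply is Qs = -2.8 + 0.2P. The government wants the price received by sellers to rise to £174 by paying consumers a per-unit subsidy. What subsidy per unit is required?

At a seller price of 174, quantity supplied is -2.8 + 0.2·174 = 32.
Buyers absorb 32 only when they pay Pb with 100.4 − 0.6·Pb = 32, i.e. Pb = 114.
s = Ps − Pb = 174 − 114 = 60.

Required subsidy s = £60 per unit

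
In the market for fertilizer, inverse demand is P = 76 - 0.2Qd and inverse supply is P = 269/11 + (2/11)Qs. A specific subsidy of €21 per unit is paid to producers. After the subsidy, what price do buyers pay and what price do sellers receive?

Buyers pay €38; sellers receive €59

Pre-subsidy: 76 - 0.2Q = 269/11 + (2/11)Q gives Q* = 135 and P* = 49.
With the subsidy, sellers receive Ps = Pb + 21 for each unit, where Pb is the price buyers pay.
On the curves, Pb = 76 - 0.2Q and Ps = 269/11 + (2/11)Q; the wedge Ps − Pb = 21 gives 269/11 + (2/11)Q − (76 - 0.2Q) = 21, so Q' = 190.
Then Pb = 76 − 0.2·190 = 38 and Ps = 269/11 + (2/11)·190 = 59.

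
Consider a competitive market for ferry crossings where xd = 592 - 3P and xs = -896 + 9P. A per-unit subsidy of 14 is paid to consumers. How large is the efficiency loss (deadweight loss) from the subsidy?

Pre-subsidy: 592 - 3P = -896 + 9P gives P* = 124, x* = 220.
With the rebate, buyers effectively pay Pb = Ps − 14, where Ps is the price sellers receive.
Demand in terms of Ps becomes xd = 592 − 3(Ps − 14) = 634 - 3Ps. Setting this equal to supply: 634 - 3Ps = -896 + 9Ps, so Ps = 127.5.
Buyers pay Pb = 127.5 − 14 = 113.5; x' = -896 + 9·127.5 = 251.5.
The subsidy expands output by 251.5 − 220 = 31.5 past the efficient level; on those units the gap between marginal cost and willingness to pay runs from 0 up to 14.
DWL = ½ × 14 × 31.5 = 220.5.

Deadweight loss = 220.5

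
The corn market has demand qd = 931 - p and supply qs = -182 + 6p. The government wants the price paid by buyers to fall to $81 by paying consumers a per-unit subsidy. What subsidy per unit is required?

At a buyer price of 81, quantity demanded is 931 − 1·81 = 850.
Sellers supply 850 only when they receive ps with -182 + 6·ps = 850, i.e. ps = 172.
s = ps − pb = 172 − 81 = 91.

Required subsidy s = $91 per unit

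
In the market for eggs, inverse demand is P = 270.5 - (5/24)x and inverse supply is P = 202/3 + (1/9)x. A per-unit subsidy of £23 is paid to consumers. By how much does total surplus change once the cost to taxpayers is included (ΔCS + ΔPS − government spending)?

Net change in total surplus = -£828

Pre-subsidy: 270.5 - (5/24)x = 202/3 + (1/9)x gives x* = 636 and P* = 138.
With the rebate, buyers effectively pay Pb = Ps − 23, where Ps is the price sellers receive.
On the curves, Pb = 270.5 - (5/24)x and Ps = 202/3 + (1/9)x; the wedge Ps − Pb = 23 gives 202/3 + (1/9)x − (270.5 - (5/24)x) = 23, so x' = 708.
Then Pb = 270.5 − (5/24)·708 = 123 and Ps = 202/3 + (1/9)·708 = 146.
ΔCS = ½(636 + 708)(138 − 123) = 10080; ΔPS = ½(636 + 708)(146 − 138) = 5376.
Government spending = 23 × 708 = 16284.
Net change = 10080 + 5376 − 16284 = -828. The loss equals the DWL triangle ½·23·72.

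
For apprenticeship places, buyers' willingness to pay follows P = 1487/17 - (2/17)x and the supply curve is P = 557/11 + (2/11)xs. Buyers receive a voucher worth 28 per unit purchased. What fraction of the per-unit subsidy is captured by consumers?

Consumer share = 11/28

Pre-subsidy: 1487/17 - (2/17)x = 557/11 + (2/11)x gives x* = 123 and P* = 73.
With the rebate, buyers effectively pay Pb = Ps − 28, where Ps is the price sellers receive.
On the curves, Pb = 1487/17 - (2/17)x and Ps = 557/11 + (2/11)x; the wedge Ps − Pb = 28 gives 557/11 + (2/11)x − (1487/17 - (2/17)x) = 28, so x' = 216.5.
Then Pb = 1487/17 − (2/17)·216.5 = 62 and Ps = 557/11 + (2/11)·216.5 = 90.
Buyers' price falls by P* − Pb = 73 − 62 = 11; sellers' price rises by Ps − P* = 90 − 73 = 17.
So consumers capture 11/28 = 11/28 of each unit of subsidy.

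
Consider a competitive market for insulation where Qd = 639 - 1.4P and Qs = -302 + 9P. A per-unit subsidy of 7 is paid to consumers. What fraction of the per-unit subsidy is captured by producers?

Producer share = 7/52

Pre-subsidy: 639 - 1.4P = -302 + 9P gives P* = 4705/52, Q* = 26641/52.
With the rebate, buyers effectively pay Pb = Ps − 7, where Ps is the price sellers receive.
Demand in terms of Ps becomes Qd = 639 − 1.4(Ps − 7) = 648.8 - 1.4Ps. Setting this equal to supply: 648.8 - 1.4Ps = -302 + 9Ps, so Ps = 2377/26.
Buyers pay Pb = 2377/26 − 7 = 2195/26; Q' = -302 + 9·(2377/26) = 13541/26.
Buyers' price falls by P* − Pb = 4705/52 − 2195/26 = 315/52; sellers' price rises by Ps − P* = 2377/26 − 4705/52 = 49/52.
So producers capture (49/52)/7 = 7/52 of each unit of subsidy.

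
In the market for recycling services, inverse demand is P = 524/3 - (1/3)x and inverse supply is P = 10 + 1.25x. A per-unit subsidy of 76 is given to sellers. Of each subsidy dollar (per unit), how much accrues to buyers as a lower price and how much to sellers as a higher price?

Buyers gain 16 per unit; sellers gain 60 per unit

Pre-subsidy: 524/3 - (1/3)x = 10 + 1.25x gives x* = 104 and P* = 140.
With the subsidy, sellers receive Ps = Pb + 76 for each unit, where Pb is the price buyers pay.
On the curves, Pb = 524/3 - (1/3)x and Ps = 10 + 1.25x; the wedge Ps − Pb = 76 gives 10 + 1.25x − (524/3 - (1/3)x) = 76, so x' = 152.
Then Pb = 524/3 − (1/3)·152 = 124 and Ps = 10 + 1.25·152 = 200.
Buyers' price falls by P* − Pb = 140 − 124 = 16; sellers' price rises by Ps − P* = 200 − 140 = 60.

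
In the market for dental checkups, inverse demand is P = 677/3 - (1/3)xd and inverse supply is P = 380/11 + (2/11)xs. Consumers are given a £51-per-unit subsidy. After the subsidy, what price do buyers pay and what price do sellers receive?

Buyers pay £69; sellers receive £120

Pre-subsidy: 677/3 - (1/3)x = 380/11 + (2/11)x gives x* = 371 and P* = 102.
With the rebate, buyers effectively pay Pb = Ps − 51, where Ps is the price sellers receive.
On the curves, Pb = 677/3 - (1/3)x and Ps = 380/11 + (2/11)x; the wedge Ps − Pb = 51 gives 380/11 + (2/11)x − (677/3 - (1/3)x) = 51, so x' = 470.
Then Pb = 677/3 − (1/3)·470 = 69 and Ps = 380/11 + (2/11)·470 = 120.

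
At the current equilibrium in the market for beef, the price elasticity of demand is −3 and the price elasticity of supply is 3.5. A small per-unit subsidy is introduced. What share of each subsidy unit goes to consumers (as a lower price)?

Consumer share = 7/13

For a small subsidy around the equilibrium, the benefit split depends on the relative slopes, which at a point are proportional to the elasticities.
Buyer share = εs/(εs + |εd|) = 3.5/(3.5 + 3) = 7/13; seller share = |εd|/(εs + |εd|) = 6/13.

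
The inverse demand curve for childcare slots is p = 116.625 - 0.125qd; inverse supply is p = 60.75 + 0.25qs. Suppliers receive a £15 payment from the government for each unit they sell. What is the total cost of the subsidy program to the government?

Pre-subsidy: 116.625 - 0.125q = 60.75 + 0.25q gives q* = 149 and p* = 98.
With the subsidy, sellers receive ps = pb + 15 for each unit, where pb is the price buyers pay.
On the curves, pb = 116.625 - 0.125q and ps = 60.75 + 0.25q; the wedge ps − pb = 15 gives 60.75 + 0.25q − (116.625 - 0.125q) = 15, so q' = 189.
Then pb = 116.625 − 0.125·189 = 93 and ps = 60.75 + 0.25·189 = 108.
Government outlay = subsidy × quantity = 15 × 189 = 2835.

Government cost = £2835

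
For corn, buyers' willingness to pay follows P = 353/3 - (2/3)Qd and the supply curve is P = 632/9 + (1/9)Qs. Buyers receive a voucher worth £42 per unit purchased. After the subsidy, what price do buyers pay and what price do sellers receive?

Buyers pay £41; sellers receive £83

Pre-subsidy: 353/3 - (2/3)Q = 632/9 + (1/9)Q gives Q* = 61 and P* = 77.
With the rebate, buyers effectively pay Pb = Ps − 42, where Ps is the price sellers receive.
On the curves, Pb = 353/3 - (2/3)Q and Ps = 632/9 + (1/9)Q; the wedge Ps − Pb = 42 gives 632/9 + (1/9)Q − (353/3 - (2/3)Q) = 42, so Q' = 115.
Then Pb = 353/3 − (2/3)·115 = 41 and Ps = 632/9 + (1/9)·115 = 83.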